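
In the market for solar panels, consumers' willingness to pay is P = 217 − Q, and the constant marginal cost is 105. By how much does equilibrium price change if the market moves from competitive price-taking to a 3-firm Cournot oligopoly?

Equilibrium price rises by 28

Competitive firms price at marginal cost: P = 105, giving Q = 112.
With 3 symmetric Cournot firms, each firm's FOC gives 217 − 4q = 105, so q = 28, Q = 3·28 = 84, and P = 133.
Change in equilibrium price: 133 − 105 = 28.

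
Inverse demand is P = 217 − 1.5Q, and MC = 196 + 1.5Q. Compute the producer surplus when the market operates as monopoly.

PS = 49

Monopoly sets MR = MC: 217 − 3Q = 196 + 1.5Q ⇒ Q = 14/3, P = 217 − 1.5·14/3 = 210.
PS = P·Q − VC(Q) = 210·14/3 − (196·14/3 + ½·1.5·(14/3)²) = 49.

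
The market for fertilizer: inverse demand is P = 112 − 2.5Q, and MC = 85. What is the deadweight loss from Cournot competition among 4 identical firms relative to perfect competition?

DWL = 5.832

Under competition P = MC = 85, so Q = (112 − 85)/2.5 = 10.8.
Cournot with 4 identical firms: the symmetric best-response condition is 112 − 12.5q = 85. Each firm produces q = 2.16, total output Q = 8.64, price P = 90.4.
DWL is the triangle between Q = 8.64 and Q = 10.8: ½·(10.8 − 8.64)·(90.4 − 85) = 5.832.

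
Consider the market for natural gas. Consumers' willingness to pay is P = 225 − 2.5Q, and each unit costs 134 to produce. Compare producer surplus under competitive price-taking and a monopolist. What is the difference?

Producer surplus rises by 828.1

Perfect competition: P = MC = 134, so 225 − 2.5Q = 134 and Q = 36.4.
PS = (134 − 134)·36.4 = 0.
Monopoly sets MR = MC: 225 − 5Q = 134 ⇒ Q = 18.2, P = 225 − 2.5·18.2 = 179.5.
PS = (179.5 − 134)·18.2 = 828.1.
Change in producer surplus: 828.1 − 0 = 828.1.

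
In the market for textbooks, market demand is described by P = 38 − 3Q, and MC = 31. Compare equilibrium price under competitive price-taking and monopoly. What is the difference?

Competitive firms price at marginal cost: P = 31, giving Q = 7/3.
The monopolist equates marginal revenue to marginal cost: 38 − 6Q = 31, so Q = 7/6. From demand, P = 34.5.
Change in equilibrium price: 34.5 − 31 = 3.5.

P rises by 3.5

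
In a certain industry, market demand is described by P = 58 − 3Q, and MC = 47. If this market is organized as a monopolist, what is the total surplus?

A monopolist chooses Q where MR = MC. MR = 58 − 6Q; setting this equal to 47 gives Q = 11/6 and P = 52.5.
CS = ½·(58 − 52.5)·11/6 = 121/24; PS = (52.5 − 47)·11/6 = 121/12; TS = 15.125.

TS = 15.125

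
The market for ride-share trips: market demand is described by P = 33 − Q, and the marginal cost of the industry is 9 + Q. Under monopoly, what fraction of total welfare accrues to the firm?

PS/TS = 0.75

The monopolist equates marginal revenue to marginal cost: 33 − 2Q = 9 + Q, so Q = 8. From demand, P = 25.
CS = ½·(33 − 25)·8 = 32.
PS = P·Q − VC(Q) = 25·8 − (9·8 + ½·1·8²) = 96.
Share captured = PS/TS = 96/128 = 0.75.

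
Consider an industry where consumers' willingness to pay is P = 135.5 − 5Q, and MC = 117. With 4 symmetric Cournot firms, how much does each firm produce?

In a 4-firm Cournot equilibrium, symmetry and the first-order condition give q = (135.5 − 117)/(25) = 0.74. So Q = 2.96 and P = 120.7.

q_i = 0.74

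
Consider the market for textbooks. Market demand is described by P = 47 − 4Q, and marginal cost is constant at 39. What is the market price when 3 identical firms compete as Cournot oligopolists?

P = 41

In a 3-firm Cournot equilibrium, symmetry and the first-order condition give q = (47 − 39)/(16) = 0.5. So Q = 1.5 and P = 41.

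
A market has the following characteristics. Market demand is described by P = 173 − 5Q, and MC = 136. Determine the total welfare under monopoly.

Monopoly sets MR = MC: 173 − 10Q = 136 ⇒ Q = 3.7, P = 173 − 5·3.7 = 154.5.
CS = ½·(173 − 154.5)·3.7 = 34.225; PS = (154.5 − 136)·3.7 = 68.45; TS = 102.675.

TS = 102.675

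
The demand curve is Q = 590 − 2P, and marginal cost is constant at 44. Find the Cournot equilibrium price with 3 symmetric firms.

P = 106.75

Inverting demand: P = 295 − 0.5Q.
In a 3-firm Cournot equilibrium, symmetry and the first-order condition give q = (295 − 44)/(2) = 125.5. So Q = 376.5 and P = 106.75.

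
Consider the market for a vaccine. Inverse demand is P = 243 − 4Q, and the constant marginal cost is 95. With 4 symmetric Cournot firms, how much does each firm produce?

Cournot with 4 identical firms: the symmetric best-response condition is 243 − 20q = 95. Each firm produces q = 7.4, total output Q = 29.6, price P = 124.6.

q_i = 7.4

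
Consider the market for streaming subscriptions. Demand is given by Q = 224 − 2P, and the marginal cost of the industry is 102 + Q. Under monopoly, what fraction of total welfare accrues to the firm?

PS/TS = 0.8

Inverting demand: P = 112 − 0.5Q.
A monopolist chooses Q where MR = MC. MR = 112 − Q; setting this equal to 102 + Q gives Q = 5 and P = 109.5.
CS = ½·(112 − 109.5)·5 = 6.25.
PS = P·Q − VC(Q) = 109.5·5 − (102·5 + ½·1·5²) = 25.
Share captured = PS/TS = 25/31.25 = 0.8.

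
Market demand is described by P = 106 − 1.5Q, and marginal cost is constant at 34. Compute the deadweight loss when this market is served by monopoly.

Under competition P = MC = 34, so Q = (106 − 34)/1.5 = 48.
The monopolist equates marginal revenue to marginal cost: 106 − 3Q = 34, so Q = 24. From demand, P = 70.
DWL is the triangle between Q = 24 and Q = 48: ½·(48 − 24)·(70 − 34) = 432.

DWL = 432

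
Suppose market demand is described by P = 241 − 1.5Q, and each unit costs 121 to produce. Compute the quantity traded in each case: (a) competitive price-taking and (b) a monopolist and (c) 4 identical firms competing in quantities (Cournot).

Competition: Q = 80; Monopoly: Q = 40; Cournot: Q = 64

Competitive firms price at marginal cost: P = 121, giving Q = 80.
Monopoly sets MR = MC: 241 − 3Q = 121 ⇒ Q = 40, P = 241 − 1.5·40 = 181.
Cournot with 4 identical firms: the symmetric best-response condition is 241 − 7.5q = 121. Each firm produces q = 16, total output Q = 64, price P = 145.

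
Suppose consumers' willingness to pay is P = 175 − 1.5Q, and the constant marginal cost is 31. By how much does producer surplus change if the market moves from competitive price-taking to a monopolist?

Producer surplus rises by 3456

Under competition P = MC = 31, so Q = (175 − 31)/1.5 = 96.
PS = (31 − 31)·96 = 0.
Monopoly sets MR = MC: 175 − 3Q = 31 ⇒ Q = 48, P = 175 − 1.5·48 = 103.
PS = (103 − 31)·48 = 3456.
Change in producer surplus: 3456 − 0 = 3456.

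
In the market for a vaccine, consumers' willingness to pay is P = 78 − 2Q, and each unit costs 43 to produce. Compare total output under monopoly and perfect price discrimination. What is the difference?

A monopolist chooses Q where MR = MC. MR = 78 − 4Q; setting this equal to 43 gives Q = 8.75 and P = 60.5.
With perfect price discrimination, output is the efficient level Q = 17.5 (where demand meets MC), but every buyer pays their willingness to pay: CS = 0 and PS = total surplus.
Change in total output: 17.5 − 8.75 = 8.75.

Q rises by 8.75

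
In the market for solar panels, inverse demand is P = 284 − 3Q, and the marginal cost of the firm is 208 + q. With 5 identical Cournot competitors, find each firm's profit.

Cournot with 5 identical firms: the symmetric best-response condition is 284 − 18q = 208 + q. Each firm produces q = 4, total output Q = 20, price P = 224.
Each firm's profit = 224·4 − (208·4 + ½·1·4²) = 56.

π_i = 56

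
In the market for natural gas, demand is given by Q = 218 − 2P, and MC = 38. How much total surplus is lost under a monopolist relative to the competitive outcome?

DWL = 1260.25

Inverting demand: P = 109 − 0.5Q.
Under competition P = MC = 38, so Q = (109 − 38)/0.5 = 142.
The monopolist equates marginal revenue to marginal cost: 109 − Q = 38, so Q = 71. From demand, P = 73.5.
DWL is the triangle between Q = 71 and Q = 142: ½·(142 − 71)·(73.5 − 38) = 1260.25.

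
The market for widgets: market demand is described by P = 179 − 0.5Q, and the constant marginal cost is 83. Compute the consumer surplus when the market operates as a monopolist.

A monopolist chooses Q where MR = MC. MR = 179 − Q; setting this equal to 83 gives Q = 96 and P = 131.
CS = ½·(179 − 131)·96 = 2304.

CS = 2304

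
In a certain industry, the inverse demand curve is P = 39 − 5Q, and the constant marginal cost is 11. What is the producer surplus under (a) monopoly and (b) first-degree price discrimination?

Monopoly: PS = 39.2; Perfect PD: PS = 78.4

The monopolist equates marginal revenue to marginal cost: 39 − 10Q = 11, so Q = 2.8. From demand, P = 25.
PS = (25 − 11)·2.8 = 39.2.
A perfectly discriminating monopolist sells every unit with P(Q) ≥ MC(Q), so output equals the competitive quantity Q = 5.6. Each buyer pays their reservation price, so CS = 0 and the firm captures all surplus.
PS = ½·(39 − 11)·5.6 = 78.4.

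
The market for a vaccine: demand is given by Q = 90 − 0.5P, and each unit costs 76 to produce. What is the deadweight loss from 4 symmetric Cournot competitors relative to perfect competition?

DWL = 108.16

Inverting demand: P = 180 − 2Q.
Under competition P = MC = 76, so Q = (180 − 76)/2 = 52.
Cournot with 4 identical firms: the symmetric best-response condition is 180 − 10q = 76. Each firm produces q = 10.4, total output Q = 41.6, price P = 96.8.
DWL is the triangle between Q = 41.6 and Q = 52: ½·(52 − 41.6)·(96.8 − 76) = 108.16.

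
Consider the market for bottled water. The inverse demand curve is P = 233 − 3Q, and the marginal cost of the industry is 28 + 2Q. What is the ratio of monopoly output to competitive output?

Q_m/Q_c = 0.625

Monopoly sets MR = MC: 233 − 6Q = 28 + 2Q ⇒ Q = 25.625, P = 233 − 3·25.625 = 156.125.
Under competition P = MC: 233 − 3Q = 28 + 2Q ⇒ Q = 41, P = 110.
Ratio Q_m/Q_c = 25.625/41 = 0.625.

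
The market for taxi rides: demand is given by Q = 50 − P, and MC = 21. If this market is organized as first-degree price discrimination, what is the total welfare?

Inverting demand: P = 50 − Q.
With perfect price discrimination, output is the efficient level Q = 29 (where demand meets MC), but every buyer pays their willingness to pay: CS = 0 and PS = total surplus.
TS = 420.5 (equal to competitive TS).

TS = 420.5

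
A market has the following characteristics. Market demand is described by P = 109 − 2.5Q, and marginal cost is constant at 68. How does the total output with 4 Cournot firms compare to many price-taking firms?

With 4 symmetric Cournot firms, each firm's FOC gives 109 − 12.5q = 68, so q = 3.28, Q = 4·3.28 = 13.12, and P = 76.2.
Competitive firms price at marginal cost: P = 68, giving Q = 16.4.

Cournot: Q = 13.12; Competition: Q = 16.4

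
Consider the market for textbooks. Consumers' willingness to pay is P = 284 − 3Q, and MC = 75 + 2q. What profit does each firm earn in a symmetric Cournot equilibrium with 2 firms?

π_i = 1444

In a 2-firm Cournot equilibrium, symmetry and the first-order condition give q = (284 − 75)/(11) = 19. So Q = 38 and P = 170.
Each firm's profit = 170·19 − (75·19 + ½·2·19²) = 1444.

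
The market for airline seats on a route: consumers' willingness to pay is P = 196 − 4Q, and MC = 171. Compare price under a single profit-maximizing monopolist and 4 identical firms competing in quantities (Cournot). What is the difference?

P falls by 7.5

A monopolist chooses Q where MR = MC. MR = 196 − 8Q; setting this equal to 171 gives Q = 3.125 and P = 183.5.
Cournot with 4 identical firms: the symmetric best-response condition is 196 − 20q = 171. Each firm produces q = 1.25, total output Q = 5, price P = 176.
Change in price: 176 − 183.5 = −7.5.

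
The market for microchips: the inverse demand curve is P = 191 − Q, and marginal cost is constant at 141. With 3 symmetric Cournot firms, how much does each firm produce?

With 3 symmetric Cournot firms, each firm's FOC gives 191 − 4q = 141, so q = 12.5, Q = 3·12.5 = 37.5, and P = 153.5.

q_i = 12.5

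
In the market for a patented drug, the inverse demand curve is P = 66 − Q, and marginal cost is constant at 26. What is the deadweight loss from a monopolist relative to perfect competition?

DWL = 200

Under competition P = MC = 26, so Q = (66 − 26)/1 = 40.
A monopolist chooses Q where MR = MC. MR = 66 − 2Q; setting this equal to 26 gives Q = 20 and P = 46.
DWL is the triangle between Q = 20 and Q = 40: ½·(40 − 20)·(46 − 26) = 200.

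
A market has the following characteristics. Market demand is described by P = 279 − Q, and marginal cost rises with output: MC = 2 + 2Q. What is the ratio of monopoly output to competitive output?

Monopoly sets MR = MC: 279 − 2Q = 2 + 2Q ⇒ Q = 69.25, P = 279 − 69.25 = 209.75.
Competitive equilibrium sets price equal to marginal cost: 279 − Q = 2 + 2Q, so Q = 277/3 and P = 560/3.
Ratio Q_m/Q_c = 69.25/(277/3) = 0.75.

Q_m/Q_c = 0.75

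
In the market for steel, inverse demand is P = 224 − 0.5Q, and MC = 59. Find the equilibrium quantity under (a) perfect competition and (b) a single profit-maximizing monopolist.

Under competition P = MC = 59, so Q = (224 − 59)/0.5 = 330.
Monopoly sets MR = MC: 224 − Q = 59 ⇒ Q = 165, P = 224 − 0.5·165 = 141.5.

Competition: Q = 330; Monopoly: Q = 165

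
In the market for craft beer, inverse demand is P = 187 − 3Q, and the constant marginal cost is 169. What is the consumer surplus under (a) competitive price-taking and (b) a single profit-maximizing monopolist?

Perfect competition: P = MC = 169, so 187 − 3Q = 169 and Q = 6.
CS = ½·(187 − 169)·6 = 54.
A monopolist chooses Q where MR = MC. MR = 187 − 6Q; setting this equal to 169 gives Q = 3 and P = 178.
CS = ½·(187 − 178)·3 = 13.5.

Competition: CS = 54; Monopoly: CS = 13.5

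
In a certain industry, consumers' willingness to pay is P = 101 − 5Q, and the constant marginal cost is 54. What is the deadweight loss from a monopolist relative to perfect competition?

DWL = 55.225

Perfect competition: P = MC = 54, so 101 − 5Q = 54 and Q = 9.4.
The monopolist equates marginal revenue to marginal cost: 101 − 10Q = 54, so Q = 4.7. From demand, P = 77.5.
DWL is the triangle between Q = 4.7 and Q = 9.4: ½·(9.4 − 4.7)·(77.5 − 54) = 55.225.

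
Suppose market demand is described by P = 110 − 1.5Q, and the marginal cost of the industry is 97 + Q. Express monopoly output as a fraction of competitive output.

Monopoly sets MR = MC: 110 − 3Q = 97 + Q ⇒ Q = 3.25, P = 110 − 1.5·3.25 = 105.125.
Competitive equilibrium sets price equal to marginal cost: 110 − 1.5Q = 97 + Q, so Q = 5.2 and P = 102.2.
Ratio Q_m/Q_c = 3.25/5.2 = 0.625.

Q_m/Q_c = 0.625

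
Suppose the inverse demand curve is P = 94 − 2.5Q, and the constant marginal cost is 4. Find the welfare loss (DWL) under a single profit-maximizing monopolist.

DWL = 405

Under competition P = MC = 4, so Q = (94 − 4)/2.5 = 36.
Monopoly sets MR = MC: 94 − 5Q = 4 ⇒ Q = 18, P = 94 − 2.5·18 = 49.
DWL is the triangle between Q = 18 and Q = 36: ½·(36 − 18)·(49 − 4) = 405.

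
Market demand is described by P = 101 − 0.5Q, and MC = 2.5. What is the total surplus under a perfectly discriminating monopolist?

TS = 9702.25

With perfect price discrimination, output is the efficient level Q = 197 (where demand meets MC), but every buyer pays their willingness to pay: CS = 0 and PS = total surplus.
TS = 9702.25 (equal to competitive TS).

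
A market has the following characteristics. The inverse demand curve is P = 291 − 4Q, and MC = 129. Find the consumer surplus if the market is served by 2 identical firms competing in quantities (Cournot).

CS = 1458

In a 2-firm Cournot equilibrium, symmetry and the first-order condition give q = (291 − 129)/(12) = 13.5. So Q = 27 and P = 183.
CS = ½·(291 − 183)·27 = 1458.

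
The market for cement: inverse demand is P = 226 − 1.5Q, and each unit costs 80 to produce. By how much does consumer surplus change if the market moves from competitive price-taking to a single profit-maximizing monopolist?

Consumer surplus falls by 5329

Perfect competition: P = MC = 80, so 226 − 1.5Q = 80 and Q = 292/3.
CS = ½·(226 − 80)·292/3 = 21316/3.
The monopolist equates marginal revenue to marginal cost: 226 − 3Q = 80, so Q = 146/3. From demand, P = 153.
CS = ½·(226 − 153)·146/3 = 5329/3.
Change in consumer surplus: 5329/3 − 21316/3 = −5329.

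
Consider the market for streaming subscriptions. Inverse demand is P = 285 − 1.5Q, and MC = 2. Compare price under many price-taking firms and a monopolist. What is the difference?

Price rises by 141.5

Under competition P = MC = 2, so Q = (285 − 2)/1.5 = 566/3.
The monopolist equates marginal revenue to marginal cost: 285 − 3Q = 2, so Q = 283/3. From demand, P = 143.5.
Change in price: 143.5 − 2 = 141.5.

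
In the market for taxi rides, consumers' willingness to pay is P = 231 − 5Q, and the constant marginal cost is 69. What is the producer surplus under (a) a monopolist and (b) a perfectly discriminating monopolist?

Monopoly sets MR = MC: 231 − 10Q = 69 ⇒ Q = 16.2, P = 231 − 5·16.2 = 150.
PS = (150 − 69)·16.2 = 1312.2.
A perfectly discriminating monopolist sells every unit with P(Q) ≥ MC(Q), so output equals the competitive quantity Q = 32.4. Each buyer pays their reservation price, so CS = 0 and the firm captures all surplus.
PS = ½·(231 − 69)·32.4 = 2624.4.

Monopoly: PS = 1312.2; Perfect PD: PS = 2624.4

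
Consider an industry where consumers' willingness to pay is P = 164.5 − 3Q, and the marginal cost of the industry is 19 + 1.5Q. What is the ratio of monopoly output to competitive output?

Monopoly sets MR = MC: 164.5 − 6Q = 19 + 1.5Q ⇒ Q = 19.4, P = 164.5 − 3·19.4 = 106.3.
Competitive equilibrium sets price equal to marginal cost: 164.5 − 3Q = 19 + 1.5Q, so Q = 97/3 and P = 67.5.
Ratio Q_m/Q_c = 19.4/(97/3) = 0.6.

Q_m/Q_c = 0.6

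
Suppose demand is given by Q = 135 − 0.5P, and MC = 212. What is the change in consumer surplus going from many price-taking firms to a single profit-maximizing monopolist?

CS falls by 630.75

Inverting demand: P = 270 − 2Q.
Perfect competition: P = MC = 212, so 270 − 2Q = 212 and Q = 29.
CS = ½·(270 − 212)·29 = 841.
A monopolist chooses Q where MR = MC. MR = 270 − 4Q; setting this equal to 212 gives Q = 14.5 and P = 241.
CS = ½·(270 − 241)·14.5 = 210.25.
Change in consumer surplus: 210.25 − 841 = −630.75.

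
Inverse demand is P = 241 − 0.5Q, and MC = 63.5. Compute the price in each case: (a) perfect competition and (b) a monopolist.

Competition: P = 63.5; Monopoly: P = 152.25

Perfect competition: P = MC = 63.5, so 241 − 0.5Q = 63.5 and Q = 355.
A monopolist chooses Q where MR = MC. MR = 241 − Q; setting this equal to 63.5 gives Q = 177.5 and P = 152.25.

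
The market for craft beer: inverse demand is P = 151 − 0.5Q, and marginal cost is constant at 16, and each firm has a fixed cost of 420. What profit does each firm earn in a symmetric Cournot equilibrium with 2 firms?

π_i = 3630

With 2 symmetric Cournot firms, each firm's FOC gives 151 − 1.5q = 16, so q = 90, Q = 2·90 = 180, and P = 61.
Each firm's profit = (61 − 16)·90 − 420 = 3630.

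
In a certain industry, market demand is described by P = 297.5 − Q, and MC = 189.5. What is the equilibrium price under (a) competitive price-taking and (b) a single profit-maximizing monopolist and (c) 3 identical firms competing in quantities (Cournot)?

Competition: P = 189.5; Monopoly: P = 243.5; Cournot: P = 216.5

Perfect competition: P = MC = 189.5, so 297.5 − Q = 189.5 and Q = 108.
The monopolist equates marginal revenue to marginal cost: 297.5 − 2Q = 189.5, so Q = 54. From demand, P = 243.5.
With 3 symmetric Cournot firms, each firm's FOC gives 297.5 − 4q = 189.5, so q = 27, Q = 3·27 = 81, and P = 216.5.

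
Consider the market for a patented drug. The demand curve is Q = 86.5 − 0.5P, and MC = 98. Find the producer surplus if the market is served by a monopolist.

PS = 703.125

Inverting demand: P = 173 − 2Q.
Monopoly sets MR = MC: 173 − 4Q = 98 ⇒ Q = 18.75, P = 173 − 2·18.75 = 135.5.
PS = (135.5 − 98)·18.75 = 703.125.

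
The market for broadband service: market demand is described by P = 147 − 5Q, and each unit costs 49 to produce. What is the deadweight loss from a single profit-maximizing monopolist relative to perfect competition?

DWL = 240.1

Under competition P = MC = 49, so Q = (147 − 49)/5 = 19.6.
Monopoly sets MR = MC: 147 − 10Q = 49 ⇒ Q = 9.8, P = 147 − 5·9.8 = 98.
DWL is the triangle between Q = 9.8 and Q = 19.6: ½·(19.6 − 9.8)·(98 − 49) = 240.1.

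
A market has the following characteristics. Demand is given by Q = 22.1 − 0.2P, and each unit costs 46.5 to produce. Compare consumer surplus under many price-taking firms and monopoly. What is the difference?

Inverting demand: P = 110.5 − 5Q.
Perfect competition: P = MC = 46.5, so 110.5 − 5Q = 46.5 and Q = 12.8.
CS = ½·(110.5 − 46.5)·12.8 = 409.6.
Monopoly sets MR = MC: 110.5 − 10Q = 46.5 ⇒ Q = 6.4, P = 110.5 − 5·6.4 = 78.5.
CS = ½·(110.5 − 78.5)·6.4 = 102.4.
Change in consumer surplus: 102.4 − 409.6 = −307.2.

Consumer surplus falls by 307.2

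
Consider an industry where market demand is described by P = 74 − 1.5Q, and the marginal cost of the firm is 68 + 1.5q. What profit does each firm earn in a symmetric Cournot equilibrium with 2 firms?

π_i = 2.25

In a 2-firm Cournot equilibrium, symmetry and the first-order condition give q = (74 − 68)/(6) = 1. So Q = 2 and P = 71.
Each firm's profit = 71·1 − (68·1 + ½·1.5·1²) = 2.25.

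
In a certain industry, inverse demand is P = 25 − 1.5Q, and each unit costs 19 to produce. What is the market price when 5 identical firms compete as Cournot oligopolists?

Cournot with 5 identical firms: the symmetric best-response condition is 25 − 9q = 19. Each firm produces q = 2/3, total output Q = 10/3, price P = 20.

P = 20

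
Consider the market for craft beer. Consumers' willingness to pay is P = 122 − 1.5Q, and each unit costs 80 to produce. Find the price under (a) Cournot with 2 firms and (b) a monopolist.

In a 2-firm Cournot equilibrium, symmetry and the first-order condition give q = (122 − 80)/(4.5) = 28/3. So Q = 56/3 and P = 94.
Monopoly sets MR = MC: 122 − 3Q = 80 ⇒ Q = 14, P = 122 − 1.5·14 = 101.

Cournot: P = 94; Monopoly: P = 101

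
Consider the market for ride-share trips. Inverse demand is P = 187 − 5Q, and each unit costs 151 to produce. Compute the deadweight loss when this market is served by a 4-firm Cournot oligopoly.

Competitive firms price at marginal cost: P = 151, giving Q = 7.2.
With 4 symmetric Cournot firms, each firm's FOC gives 187 − 25q = 151, so q = 1.44, Q = 4·1.44 = 5.76, and P = 158.2.
DWL is the triangle between Q = 5.76 and Q = 7.2: ½·(7.2 − 5.76)·(158.2 − 151) = 5.184.

DWL = 5.184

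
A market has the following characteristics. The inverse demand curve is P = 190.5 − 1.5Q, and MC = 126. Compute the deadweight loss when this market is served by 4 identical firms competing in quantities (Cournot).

Perfect competition: P = MC = 126, so 190.5 − 1.5Q = 126 and Q = 43.
In a 4-firm Cournot equilibrium, symmetry and the first-order condition give q = (190.5 − 126)/(7.5) = 8.6. So Q = 34.4 and P = 138.9.
DWL is the triangle between Q = 34.4 and Q = 43: ½·(43 − 34.4)·(138.9 − 126) = 55.47.

DWL = 55.47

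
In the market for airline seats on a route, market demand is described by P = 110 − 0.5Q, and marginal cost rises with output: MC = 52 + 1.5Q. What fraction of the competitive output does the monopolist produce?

The monopolist equates marginal revenue to marginal cost: 110 − Q = 52 + 1.5Q, so Q = 23.2. From demand, P = 98.4.
Competitive equilibrium sets price equal to marginal cost: 110 − 0.5Q = 52 + 1.5Q, so Q = 29 and P = 95.5.
Ratio Q_m/Q_c = 23.2/29 = 0.8.

Q_m/Q_c = 0.8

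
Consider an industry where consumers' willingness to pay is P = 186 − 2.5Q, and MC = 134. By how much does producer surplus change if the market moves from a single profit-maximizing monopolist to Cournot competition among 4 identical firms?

PS falls by 97.344

The monopolist equates marginal revenue to marginal cost: 186 − 5Q = 134, so Q = 10.4. From demand, P = 160.
PS = (160 − 134)·10.4 = 270.4.
Cournot with 4 identical firms: the symmetric best-response condition is 186 − 12.5q = 134. Each firm produces q = 4.16, total output Q = 16.64, price P = 144.4.
PS = (144.4 − 134)·16.64 = 173.056.
Change in producer surplus: 173.056 − 270.4 = −97.344.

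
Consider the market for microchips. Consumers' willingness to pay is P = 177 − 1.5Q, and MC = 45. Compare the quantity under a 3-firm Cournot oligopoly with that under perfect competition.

Cournot: Q = 66; Competition: Q = 88

Cournot with 3 identical firms: the symmetric best-response condition is 177 − 6q = 45. Each firm produces q = 22, total output Q = 66, price P = 78.
Under competition P = MC = 45, so Q = (177 − 45)/1.5 = 88.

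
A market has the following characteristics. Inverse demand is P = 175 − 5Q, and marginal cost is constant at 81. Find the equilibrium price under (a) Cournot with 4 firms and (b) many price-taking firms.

Cournot: P = 99.8; Competition: P = 81

In a 4-firm Cournot equilibrium, symmetry and the first-order condition give q = (175 − 81)/(25) = 3.76. So Q = 15.04 and P = 99.8.
Competitive firms price at marginal cost: P = 81, giving Q = 18.8.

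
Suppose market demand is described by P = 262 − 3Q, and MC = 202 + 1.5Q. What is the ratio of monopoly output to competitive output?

Q_m/Q_c = 0.6

The monopolist equates marginal revenue to marginal cost: 262 − 6Q = 202 + 1.5Q, so Q = 8. From demand, P = 238.
Competitive equilibrium sets price equal to marginal cost: 262 − 3Q = 202 + 1.5Q, so Q = 40/3 and P = 222.
Ratio Q_m/Q_c = 8/(40/3) = 0.6.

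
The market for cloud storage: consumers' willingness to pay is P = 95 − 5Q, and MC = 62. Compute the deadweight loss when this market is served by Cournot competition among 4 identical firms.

Competitive firms price at marginal cost: P = 62, giving Q = 6.6.
Cournot with 4 identical firms: the symmetric best-response condition is 95 − 25q = 62. Each firm produces q = 1.32, total output Q = 5.28, price P = 68.6.
DWL is the triangle between Q = 5.28 and Q = 6.6: ½·(6.6 − 5.28)·(68.6 − 62) = 4.356.

DWL = 4.356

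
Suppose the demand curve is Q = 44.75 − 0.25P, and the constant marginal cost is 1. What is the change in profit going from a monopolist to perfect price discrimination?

π rises by 1980.25

Inverting demand: P = 179 − 4Q.
Monopoly sets MR = MC: 179 − 8Q = 1 ⇒ Q = 22.25, P = 179 − 4·22.25 = 90.
Profit = (90 − 1)·22.25 = 1980.25.
A perfectly discriminating monopolist sells every unit with P(Q) ≥ MC(Q), so output equals the competitive quantity Q = 44.5. Each buyer pays their reservation price, so CS = 0 and the firm captures all surplus.
PS equals the full surplus area, 3960.5. Profit = 3960.5 = 3960.5.
Change in profit: 3960.5 − 1980.25 = 1980.25.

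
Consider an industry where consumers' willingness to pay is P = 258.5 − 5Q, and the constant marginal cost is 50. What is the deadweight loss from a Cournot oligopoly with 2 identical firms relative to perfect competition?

Competitive firms price at marginal cost: P = 50, giving Q = 41.7.
Cournot with 2 identical firms: the symmetric best-response condition is 258.5 − 15q = 50. Each firm produces q = 13.9, total output Q = 27.8, price P = 119.5.
DWL is the triangle between Q = 27.8 and Q = 41.7: ½·(41.7 − 27.8)·(119.5 − 50) = 483.025.

DWL = 483.025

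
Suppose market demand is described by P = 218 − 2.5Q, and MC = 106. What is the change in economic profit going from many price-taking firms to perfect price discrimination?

π rises by 2508.8

Under competition P = MC = 106, so Q = (218 − 106)/2.5 = 44.8.
Profit = (106 − 106)·44.8 = 0.
Under first-degree price discrimination the firm charges each unit its demand price and produces up to where P = MC, i.e. Q = 44.8. Consumer surplus is zero; producer surplus equals total surplus.
PS equals the full surplus area, 2508.8. Profit = 2508.8 = 2508.8.
Change in economic profit: 2508.8 − 0 = 2508.8.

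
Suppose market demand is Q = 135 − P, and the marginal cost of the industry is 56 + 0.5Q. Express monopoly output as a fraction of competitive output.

Inverting demand: P = 135 − Q.
A monopolist chooses Q where MR = MC. MR = 135 − 2Q; setting this equal to 56 + 0.5Q gives Q = 31.6 and P = 103.4.
Under competition P = MC: 135 − Q = 56 + 0.5Q ⇒ Q = 158/3, P = 247/3.
Ratio Q_m/Q_c = 31.6/(158/3) = 0.6.

Q_m/Q_c = 0.6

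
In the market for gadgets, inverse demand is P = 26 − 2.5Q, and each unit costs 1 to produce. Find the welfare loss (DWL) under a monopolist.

DWL = 31.25

Perfect competition: P = MC = 1, so 26 − 2.5Q = 1 and Q = 10.
Monopoly sets MR = MC: 26 − 5Q = 1 ⇒ Q = 5, P = 26 − 2.5·5 = 13.5.
DWL is the triangle between Q = 5 and Q = 10: ½·(10 − 5)·(13.5 − 1) = 31.25.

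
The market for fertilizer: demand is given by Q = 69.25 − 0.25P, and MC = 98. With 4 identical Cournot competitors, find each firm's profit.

Inverting demand: P = 277 − 4Q.
With 4 symmetric Cournot firms, each firm's FOC gives 277 − 20q = 98, so q = 8.95, Q = 4·8.95 = 35.8, and P = 133.8.
Each firm's profit = (133.8 − 98)·8.95 = 320.41.

π_i = 320.41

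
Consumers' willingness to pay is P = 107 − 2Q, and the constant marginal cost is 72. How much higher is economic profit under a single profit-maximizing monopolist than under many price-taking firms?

Competitive firms price at marginal cost: P = 72, giving Q = 17.5.
Profit = (72 − 72)·17.5 = 0.
A monopolist chooses Q where MR = MC. MR = 107 − 4Q; setting this equal to 72 gives Q = 8.75 and P = 89.5.
Profit = (89.5 − 72)·8.75 = 153.125.
Change in economic profit: 153.125 − 0 = 153.125.

π rises by 153.125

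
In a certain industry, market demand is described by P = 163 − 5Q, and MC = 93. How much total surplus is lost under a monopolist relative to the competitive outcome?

DWL = 122.5

Competitive firms price at marginal cost: P = 93, giving Q = 14.
A monopolist chooses Q where MR = MC. MR = 163 − 10Q; setting this equal to 93 gives Q = 7 and P = 128.
DWL is the triangle between Q = 7 and Q = 14: ½·(14 − 7)·(128 − 93) = 122.5.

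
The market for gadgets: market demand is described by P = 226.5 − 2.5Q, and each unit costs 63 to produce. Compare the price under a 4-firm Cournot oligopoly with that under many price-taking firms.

With 4 symmetric Cournot firms, each firm's FOC gives 226.5 − 12.5q = 63, so q = 13.08, Q = 4·13.08 = 52.32, and P = 95.7.
Under competition P = MC = 63, so Q = (226.5 − 63)/2.5 = 65.4.

Cournot: P = 95.7; Competition: P = 63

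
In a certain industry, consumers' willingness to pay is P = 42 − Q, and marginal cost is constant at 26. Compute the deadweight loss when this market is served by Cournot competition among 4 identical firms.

Under competition P = MC = 26, so Q = (42 − 26)/1 = 16.
Cournot with 4 identical firms: the symmetric best-response condition is 42 − 5q = 26. Each firm produces q = 3.2, total output Q = 12.8, price P = 29.2.
DWL is the triangle between Q = 12.8 and Q = 16: ½·(16 − 12.8)·(29.2 − 26) = 5.12.

DWL = 5.12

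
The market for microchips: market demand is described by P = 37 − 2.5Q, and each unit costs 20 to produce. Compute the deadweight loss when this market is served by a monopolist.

DWL = 14.45

Under competition P = MC = 20, so Q = (37 − 20)/2.5 = 6.8.
A monopolist chooses Q where MR = MC. MR = 37 − 5Q; setting this equal to 20 gives Q = 3.4 and P = 28.5.
DWL is the triangle between Q = 3.4 and Q = 6.8: ½·(6.8 − 3.4)·(28.5 − 20) = 14.45.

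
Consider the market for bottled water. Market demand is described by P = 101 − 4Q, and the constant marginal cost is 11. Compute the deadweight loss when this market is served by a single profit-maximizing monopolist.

Under competition P = MC = 11, so Q = (101 − 11)/4 = 22.5.
Monopoly sets MR = MC: 101 − 8Q = 11 ⇒ Q = 11.25, P = 101 − 4·11.25 = 56.
DWL is the triangle between Q = 11.25 and Q = 22.5: ½·(22.5 − 11.25)·(56 − 11) = 253.125.

DWL = 253.125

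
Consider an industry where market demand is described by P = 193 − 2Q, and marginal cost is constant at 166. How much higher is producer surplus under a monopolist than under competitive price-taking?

Producer surplus rises by 91.125

Competitive firms price at marginal cost: P = 166, giving Q = 13.5.
PS = (166 − 166)·13.5 = 0.
A monopolist chooses Q where MR = MC. MR = 193 − 4Q; setting this equal to 166 gives Q = 6.75 and P = 179.5.
PS = (179.5 − 166)·6.75 = 91.125.
Change in producer surplus: 91.125 − 0 = 91.125.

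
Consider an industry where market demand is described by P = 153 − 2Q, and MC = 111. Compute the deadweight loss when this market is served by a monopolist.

DWL = 110.25

Perfect competition: P = MC = 111, so 153 − 2Q = 111 and Q = 21.
A monopolist chooses Q where MR = MC. MR = 153 − 4Q; setting this equal to 111 gives Q = 10.5 and P = 132.
DWL is the triangle between Q = 10.5 and Q = 21: ½·(21 − 10.5)·(132 − 111) = 110.25.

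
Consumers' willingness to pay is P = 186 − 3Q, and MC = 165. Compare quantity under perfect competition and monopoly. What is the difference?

Under competition P = MC = 165, so Q = (186 − 165)/3 = 7.
The monopolist equates marginal revenue to marginal cost: 186 − 6Q = 165, so Q = 3.5. From demand, P = 175.5.
Change in quantity: 3.5 − 7 = −3.5.

Quantity falls by 3.5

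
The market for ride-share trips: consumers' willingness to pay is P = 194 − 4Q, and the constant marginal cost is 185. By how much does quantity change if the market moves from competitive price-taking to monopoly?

Competitive firms price at marginal cost: P = 185, giving Q = 2.25.
Monopoly sets MR = MC: 194 − 8Q = 185 ⇒ Q = 1.125, P = 194 − 4·1.125 = 189.5.
Change in quantity: 1.125 − 2.25 = −1.125.

Quantity falls by 1.125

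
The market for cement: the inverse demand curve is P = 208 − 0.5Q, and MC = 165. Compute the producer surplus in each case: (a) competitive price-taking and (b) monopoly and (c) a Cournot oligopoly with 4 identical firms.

Competitive firms price at marginal cost: P = 165, giving Q = 86.
PS = (165 − 165)·86 = 0.
Monopoly sets MR = MC: 208 − Q = 165 ⇒ Q = 43, P = 208 − 0.5·43 = 186.5.
PS = (186.5 − 165)·43 = 924.5.
Cournot with 4 identical firms: the symmetric best-response condition is 208 − 2.5q = 165. Each firm produces q = 17.2, total output Q = 68.8, price P = 173.6.
PS = (173.6 − 165)·68.8 = 591.68.

Competition: PS = 0; Monopoly: PS = 924.5; Cournot: PS = 591.68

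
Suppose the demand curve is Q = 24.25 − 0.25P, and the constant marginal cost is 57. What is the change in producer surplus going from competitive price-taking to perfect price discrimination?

Producer surplus rises by 200

Inverting demand: P = 97 − 4Q.
Competitive firms price at marginal cost: P = 57, giving Q = 10.
PS = (57 − 57)·10 = 0.
With perfect price discrimination, output is the efficient level Q = 10 (where demand meets MC), but every buyer pays their willingness to pay: CS = 0 and PS = total surplus.
PS = ½·(97 − 57)·10 = 200.
Change in producer surplus: 200 − 0 = 200.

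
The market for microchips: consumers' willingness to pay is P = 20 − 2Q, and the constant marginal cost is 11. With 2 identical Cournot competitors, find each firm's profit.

With 2 symmetric Cournot firms, each firm's FOC gives 20 − 6q = 11, so q = 1.5, Q = 2·1.5 = 3, and P = 14.
Each firm's profit = (14 − 11)·1.5 = 4.5.

π_i = 4.5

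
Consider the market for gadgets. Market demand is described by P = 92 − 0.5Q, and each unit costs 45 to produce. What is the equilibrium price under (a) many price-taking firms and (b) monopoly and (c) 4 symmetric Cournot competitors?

Competition: P = 45; Monopoly: P = 68.5; Cournot: P = 54.4

Perfect competition: P = MC = 45, so 92 − 0.5Q = 45 and Q = 94.
A monopolist chooses Q where MR = MC. MR = 92 − Q; setting this equal to 45 gives Q = 47 and P = 68.5.
With 4 symmetric Cournot firms, each firm's FOC gives 92 − 2.5q = 45, so q = 18.8, Q = 4·18.8 = 75.2, and P = 54.4.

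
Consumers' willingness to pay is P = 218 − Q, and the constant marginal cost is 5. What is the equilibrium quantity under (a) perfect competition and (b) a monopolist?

Under competition P = MC = 5, so Q = (218 − 5)/1 = 213.
The monopolist equates marginal revenue to marginal cost: 218 − 2Q = 5, so Q = 106.5. From demand, P = 111.5.

Competition: Q = 213; Monopoly: Q = 106.5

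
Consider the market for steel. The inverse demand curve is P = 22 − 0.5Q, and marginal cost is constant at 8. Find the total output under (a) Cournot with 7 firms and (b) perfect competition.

With 7 symmetric Cournot firms, each firm's FOC gives 22 − 4q = 8, so q = 3.5, Q = 7·3.5 = 24.5, and P = 9.75.
Under competition P = MC = 8, so Q = (22 − 8)/0.5 = 28.

Cournot: Q = 24.5; Competition: Q = 28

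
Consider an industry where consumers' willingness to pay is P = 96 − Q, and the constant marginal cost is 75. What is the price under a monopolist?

A monopolist chooses Q where MR = MC. MR = 96 − 2Q; setting this equal to 75 gives Q = 10.5 and P = 85.5.

P = 85.5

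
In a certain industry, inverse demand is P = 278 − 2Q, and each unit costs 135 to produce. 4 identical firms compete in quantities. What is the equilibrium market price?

P = 163.6

Cournot with 4 identical firms: the symmetric best-response condition is 278 − 10q = 135. Each firm produces q = 14.3, total output Q = 57.2, price P = 163.6.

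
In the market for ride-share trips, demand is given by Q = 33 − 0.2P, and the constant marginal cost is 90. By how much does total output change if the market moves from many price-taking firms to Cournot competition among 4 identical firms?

Inverting demand: P = 165 − 5Q.
Competitive firms price at marginal cost: P = 90, giving Q = 15.
With 4 symmetric Cournot firms, each firm's FOC gives 165 − 25q = 90, so q = 3, Q = 4·3 = 12, and P = 105.
Change in total output: 12 − 15 = −3.

Q falls by 3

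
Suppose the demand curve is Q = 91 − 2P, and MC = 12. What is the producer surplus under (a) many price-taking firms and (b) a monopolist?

Inverting demand: P = 45.5 − 0.5Q.
Perfect competition: P = MC = 12, so 45.5 − 0.5Q = 12 and Q = 67.
PS = (12 − 12)·67 = 0.
A monopolist chooses Q where MR = MC. MR = 45.5 − Q; setting this equal to 12 gives Q = 33.5 and P = 28.75.
PS = (28.75 − 12)·33.5 = 561.125.

Competition: PS = 0; Monopoly: PS = 561.125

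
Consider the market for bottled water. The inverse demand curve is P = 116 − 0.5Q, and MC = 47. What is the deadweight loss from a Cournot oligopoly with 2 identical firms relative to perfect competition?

DWL = 529

Under competition P = MC = 47, so Q = (116 − 47)/0.5 = 138.
Cournot with 2 identical firms: the symmetric best-response condition is 116 − 1.5q = 47. Each firm produces q = 46, total output Q = 92, price P = 70.
DWL is the triangle between Q = 92 and Q = 138: ½·(138 − 92)·(70 − 47) = 529.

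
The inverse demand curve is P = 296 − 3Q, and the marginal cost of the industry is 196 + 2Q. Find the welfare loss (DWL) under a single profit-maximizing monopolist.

DWL = 140.625

Competitive equilibrium sets price equal to marginal cost: 296 − 3Q = 196 + 2Q, so Q = 20 and P = 236.
Monopoly sets MR = MC: 296 − 6Q = 196 + 2Q ⇒ Q = 12.5, P = 296 − 3·12.5 = 258.5.
CS = ½·(296 − 236)·20 = 600; PS = (236·20 − 196·20 − ½·2·20²) = 400; TS = 1000.
CS = ½·(296 − 258.5)·12.5 = 234.375; PS = (258.5·12.5 − 196·12.5 − ½·2·12.5²) = 625; TS = 859.375.
DWL = 1000 − 859.375 = 140.625.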